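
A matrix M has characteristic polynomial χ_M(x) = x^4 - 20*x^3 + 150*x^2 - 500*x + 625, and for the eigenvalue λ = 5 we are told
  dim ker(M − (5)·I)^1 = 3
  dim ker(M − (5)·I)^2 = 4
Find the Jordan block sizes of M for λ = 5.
Block sizes for λ = 5: [2, 1, 1]

From the dimensions of kernels of powers, the number of Jordan blocks of size at least j is d_j − d_{j−1} where d_j = dim ker(N^j) (with d_0 = 0). Computing the differences gives [3, 1].
The number of blocks of size exactly k is (#blocks of size ≥ k) − (#blocks of size ≥ k + 1), so the partition is: 2 block(s) of size 1, 1 block(s) of size 2.
In nonincreasing order the block sizes are [2, 1, 1].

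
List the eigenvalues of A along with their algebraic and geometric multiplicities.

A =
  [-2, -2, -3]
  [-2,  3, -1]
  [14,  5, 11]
λ = 4: alg = 3, geom = 1

Step 1 — factor the characteristic polynomial to read off the algebraic multiplicities:
  χ_A(x) = (x - 4)^3

Step 2 — compute geometric multiplicities via the rank-nullity identity g(λ) = n − rank(A − λI):
  rank(A − (4)·I) = 2, so dim ker(A − (4)·I) = n − 2 = 1

Summary:
  λ = 4: algebraic multiplicity = 3, geometric multiplicity = 1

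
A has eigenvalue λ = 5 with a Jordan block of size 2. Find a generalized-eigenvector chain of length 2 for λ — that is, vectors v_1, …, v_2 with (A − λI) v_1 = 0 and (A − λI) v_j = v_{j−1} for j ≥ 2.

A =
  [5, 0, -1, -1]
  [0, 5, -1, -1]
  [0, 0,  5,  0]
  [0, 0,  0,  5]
A Jordan chain for λ = 5 of length 2:
v_1 = (-1, -1, 0, 0)ᵀ
v_2 = (0, 0, 1, 0)ᵀ

Let N = A − (5)·I. We want v_2 with N^2 v_2 = 0 but N^1 v_2 ≠ 0; then v_{j-1} := N · v_j for j = 2, …, 2.

Pick v_2 = (0, 0, 1, 0)ᵀ.
Then v_1 = N · v_2 = (-1, -1, 0, 0)ᵀ.

Sanity check: (A − (5)·I) v_1 = (0, 0, 0, 0)ᵀ = 0. ✓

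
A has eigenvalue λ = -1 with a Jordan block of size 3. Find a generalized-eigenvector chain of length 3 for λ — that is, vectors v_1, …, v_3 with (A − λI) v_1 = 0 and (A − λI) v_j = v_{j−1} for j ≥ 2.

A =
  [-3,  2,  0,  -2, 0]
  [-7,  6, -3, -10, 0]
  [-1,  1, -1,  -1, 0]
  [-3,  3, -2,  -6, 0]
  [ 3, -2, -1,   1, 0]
A Jordan chain for λ = -1 of length 3:
v_1 = (4, 2, 2, -2, -4)ᵀ
v_2 = (2, 7, 1, 3, 2)ᵀ
v_3 = (4, 5, 0, 0, 0)ᵀ

Let N = A − (-1)·I. We want v_3 with N^3 v_3 = 0 but N^2 v_3 ≠ 0; then v_{j-1} := N · v_j for j = 3, …, 2.

Pick v_3 = (4, 5, 0, 0, 0)ᵀ.
Then v_2 = N · v_3 = (2, 7, 1, 3, 2)ᵀ.
Then v_1 = N · v_2 = (4, 2, 2, -2, -4)ᵀ.

Sanity check: (A − (-1)·I) v_1 = (0, 0, 0, 0, 0)ᵀ = 0. ✓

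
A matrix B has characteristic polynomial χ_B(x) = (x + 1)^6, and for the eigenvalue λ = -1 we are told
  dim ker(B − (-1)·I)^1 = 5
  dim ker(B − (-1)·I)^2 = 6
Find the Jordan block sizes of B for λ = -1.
Block sizes for λ = -1: [2, 1, 1, 1, 1]

From the dimensions of kernels of powers, the number of Jordan blocks of size at least j is d_j − d_{j−1} where d_j = dim ker(N^j) (with d_0 = 0). Computing the differences gives [5, 1].
The number of blocks of size exactly k is (#blocks of size ≥ k) − (#blocks of size ≥ k + 1), so the partition is: 4 block(s) of size 1, 1 block(s) of size 2.
In nonincreasing order the block sizes are [2, 1, 1, 1, 1].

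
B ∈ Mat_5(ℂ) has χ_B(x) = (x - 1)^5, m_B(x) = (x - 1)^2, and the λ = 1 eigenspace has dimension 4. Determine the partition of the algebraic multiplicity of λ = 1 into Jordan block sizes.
Block sizes for λ = 1: [2, 1, 1, 1]

Step 1 — from the characteristic polynomial, algebraic multiplicity of λ = 1 is 5. From dim ker(B − (1)·I) = 4, there are exactly 4 Jordan blocks for λ = 1.
Step 2 — from the minimal polynomial, the factor (x − 1)^2 tells us the largest block for λ = 1 has size 2.
Step 3 — with total size 5, 4 blocks, and largest block 2, the block sizes (in nonincreasing order) are [2, 1, 1, 1].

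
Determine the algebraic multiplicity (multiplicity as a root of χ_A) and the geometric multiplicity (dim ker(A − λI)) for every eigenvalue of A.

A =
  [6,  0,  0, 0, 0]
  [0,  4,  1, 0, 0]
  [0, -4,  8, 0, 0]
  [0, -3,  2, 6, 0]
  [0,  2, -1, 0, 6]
λ = 6: alg = 5, geom = 3

Step 1 — factor the characteristic polynomial to read off the algebraic multiplicities:
  χ_A(x) = (x - 6)^5

Step 2 — compute geometric multiplicities via the rank-nullity identity g(λ) = n − rank(A − λI):
  rank(A − (6)·I) = 2, so dim ker(A − (6)·I) = n − 2 = 3

Summary:
  λ = 6: algebraic multiplicity = 5, geometric multiplicity = 3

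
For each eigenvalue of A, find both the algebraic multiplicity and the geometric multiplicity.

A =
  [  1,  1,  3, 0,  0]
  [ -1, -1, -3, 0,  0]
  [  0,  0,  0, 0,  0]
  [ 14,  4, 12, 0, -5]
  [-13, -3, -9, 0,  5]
λ = 0: alg = 4, geom = 3; λ = 5: alg = 1, geom = 1

Step 1 — factor the characteristic polynomial to read off the algebraic multiplicities:
  χ_A(x) = x^4*(x - 5)

Step 2 — compute geometric multiplicities via the rank-nullity identity g(λ) = n − rank(A − λI):
  rank(A − (0)·I) = 2, so dim ker(A − (0)·I) = n − 2 = 3
  rank(A − (5)·I) = 4, so dim ker(A − (5)·I) = n − 4 = 1

Summary:
  λ = 0: algebraic multiplicity = 4, geometric multiplicity = 3
  λ = 5: algebraic multiplicity = 1, geometric multiplicity = 1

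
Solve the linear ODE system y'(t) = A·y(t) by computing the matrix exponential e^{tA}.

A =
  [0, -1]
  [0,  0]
e^{tA} =
  [1, -t]
  [0, 1]

Strategy: write A = P · J · P⁻¹ where J is a Jordan canonical form, so e^{tA} = P · e^{tJ} · P⁻¹, and e^{tJ} can be computed block-by-block.

A has Jordan form
J =
  [0, 1]
  [0, 0]
(up to reordering of blocks).

Per-block formulas:
  For a 2×2 Jordan block J_2(0): exp(t · J_2(0)) = e^(0t)·(I + t·N), where N is the 2×2 nilpotent shift.

After assembling e^{tJ} and conjugating by P, we get:

e^{tA} =
  [1, -t]
  [0, 1]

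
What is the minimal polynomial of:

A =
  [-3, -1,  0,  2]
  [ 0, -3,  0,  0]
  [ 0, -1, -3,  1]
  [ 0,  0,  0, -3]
x^2 + 6*x + 9

The characteristic polynomial is χ_A(x) = (x + 3)^4, so the eigenvalues are known. The minimal polynomial is
  m_A(x) = Π_λ (x − λ)^{k_λ}
where k_λ is the size of the *largest* Jordan block for λ (equivalently, the smallest k with (A − λI)^k v = 0 for every generalised eigenvector v of λ).

  λ = -3: largest Jordan block has size 2, contributing (x + 3)^2

So m_A(x) = (x + 3)^2 = x^2 + 6*x + 9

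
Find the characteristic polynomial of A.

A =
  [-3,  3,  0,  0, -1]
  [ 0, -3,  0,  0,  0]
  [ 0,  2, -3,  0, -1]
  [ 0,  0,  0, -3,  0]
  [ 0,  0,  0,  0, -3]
x^5 + 15*x^4 + 90*x^3 + 270*x^2 + 405*x + 243

Expanding det(x·I − A) (e.g. by cofactor expansion or by noting that A is similar to its Jordan form J, which has the same characteristic polynomial as A) gives
  χ_A(x) = x^5 + 15*x^4 + 90*x^3 + 270*x^2 + 405*x + 243
which factors as (x + 3)^5. The eigenvalues (with algebraic multiplicities) are λ = -3 with multiplicity 5.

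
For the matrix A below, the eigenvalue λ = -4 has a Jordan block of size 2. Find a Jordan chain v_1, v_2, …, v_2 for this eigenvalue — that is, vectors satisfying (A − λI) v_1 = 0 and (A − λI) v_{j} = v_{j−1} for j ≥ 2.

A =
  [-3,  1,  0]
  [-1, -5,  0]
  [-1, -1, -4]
A Jordan chain for λ = -4 of length 2:
v_1 = (1, -1, -1)ᵀ
v_2 = (1, 0, 0)ᵀ

Let N = A − (-4)·I. We want v_2 with N^2 v_2 = 0 but N^1 v_2 ≠ 0; then v_{j-1} := N · v_j for j = 2, …, 2.

Pick v_2 = (1, 0, 0)ᵀ.
Then v_1 = N · v_2 = (1, -1, -1)ᵀ.

Sanity check: (A − (-4)·I) v_1 = (0, 0, 0)ᵀ = 0. ✓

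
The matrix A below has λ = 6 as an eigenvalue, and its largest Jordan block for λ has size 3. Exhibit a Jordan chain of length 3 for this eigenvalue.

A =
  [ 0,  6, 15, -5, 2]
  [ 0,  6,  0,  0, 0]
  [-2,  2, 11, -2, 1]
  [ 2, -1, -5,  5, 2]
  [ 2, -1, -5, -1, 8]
A Jordan chain for λ = 6 of length 3:
v_1 = (-3, 0, -1, 1, 1)ᵀ
v_2 = (6, 0, 2, -1, -1)ᵀ
v_3 = (0, 1, 0, 0, 0)ᵀ

Let N = A − (6)·I. We want v_3 with N^3 v_3 = 0 but N^2 v_3 ≠ 0; then v_{j-1} := N · v_j for j = 3, …, 2.

Pick v_3 = (0, 1, 0, 0, 0)ᵀ.
Then v_2 = N · v_3 = (6, 0, 2, -1, -1)ᵀ.
Then v_1 = N · v_2 = (-3, 0, -1, 1, 1)ᵀ.

Sanity check: (A − (6)·I) v_1 = (0, 0, 0, 0, 0)ᵀ = 0. ✓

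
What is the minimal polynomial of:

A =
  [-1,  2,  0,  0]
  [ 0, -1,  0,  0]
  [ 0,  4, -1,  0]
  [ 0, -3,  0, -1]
x^2 + 2*x + 1

The characteristic polynomial is χ_A(x) = (x + 1)^4, so the eigenvalues are known. The minimal polynomial is
  m_A(x) = Π_λ (x − λ)^{k_λ}
where k_λ is the size of the *largest* Jordan block for λ (equivalently, the smallest k with (A − λI)^k v = 0 for every generalised eigenvector v of λ).

  λ = -1: largest Jordan block has size 2, contributing (x + 1)^2

So m_A(x) = (x + 1)^2 = x^2 + 2*x + 1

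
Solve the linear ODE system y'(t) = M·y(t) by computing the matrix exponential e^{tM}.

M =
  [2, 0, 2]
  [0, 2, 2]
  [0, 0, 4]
e^{tM} =
  [exp(2*t), 0, exp(4*t) - exp(2*t)]
  [0, exp(2*t), exp(4*t) - exp(2*t)]
  [0, 0, exp(4*t)]

Strategy: write M = P · J · P⁻¹ where J is a Jordan canonical form, so e^{tM} = P · e^{tJ} · P⁻¹, and e^{tJ} can be computed block-by-block.

M has Jordan form
J =
  [2, 0, 0]
  [0, 2, 0]
  [0, 0, 4]
(up to reordering of blocks).

Per-block formulas:
  For a 1×1 block at λ = 2: exp(t · [2]) = [e^(2t)].
  For a 1×1 block at λ = 4: exp(t · [4]) = [e^(4t)].

After assembling e^{tJ} and conjugating by P, we get:

e^{tM} =
  [exp(2*t), 0, exp(4*t) - exp(2*t)]
  [0, exp(2*t), exp(4*t) - exp(2*t)]
  [0, 0, exp(4*t)]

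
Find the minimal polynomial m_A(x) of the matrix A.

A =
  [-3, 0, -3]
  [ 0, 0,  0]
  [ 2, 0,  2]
x^2 + x

The characteristic polynomial is χ_A(x) = x^2*(x + 1), so the eigenvalues are known. The minimal polynomial is
  m_A(x) = Π_λ (x − λ)^{k_λ}
where k_λ is the size of the *largest* Jordan block for λ (equivalently, the smallest k with (A − λI)^k v = 0 for every generalised eigenvector v of λ).

  λ = -1: largest Jordan block has size 1, contributing (x + 1)
  λ = 0: largest Jordan block has size 1, contributing (x − 0)

So m_A(x) = x*(x + 1) = x^2 + x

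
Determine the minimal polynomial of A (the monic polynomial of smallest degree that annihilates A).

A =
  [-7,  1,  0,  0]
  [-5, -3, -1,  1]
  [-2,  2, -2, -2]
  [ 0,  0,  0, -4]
x^3 + 12*x^2 + 48*x + 64

The characteristic polynomial is χ_A(x) = (x + 4)^4, so the eigenvalues are known. The minimal polynomial is
  m_A(x) = Π_λ (x − λ)^{k_λ}
where k_λ is the size of the *largest* Jordan block for λ (equivalently, the smallest k with (A − λI)^k v = 0 for every generalised eigenvector v of λ).

  λ = -4: largest Jordan block has size 3, contributing (x + 4)^3

So m_A(x) = (x + 4)^3 = x^3 + 12*x^2 + 48*x + 64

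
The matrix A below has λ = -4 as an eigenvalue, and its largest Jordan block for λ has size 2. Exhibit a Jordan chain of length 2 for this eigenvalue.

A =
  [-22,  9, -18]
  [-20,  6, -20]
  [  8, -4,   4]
A Jordan chain for λ = -4 of length 2:
v_1 = (-18, -20, 8)ᵀ
v_2 = (1, 0, 0)ᵀ

Let N = A − (-4)·I. We want v_2 with N^2 v_2 = 0 but N^1 v_2 ≠ 0; then v_{j-1} := N · v_j for j = 2, …, 2.

Pick v_2 = (1, 0, 0)ᵀ.
Then v_1 = N · v_2 = (-18, -20, 8)ᵀ.

Sanity check: (A − (-4)·I) v_1 = (0, 0, 0)ᵀ = 0. ✓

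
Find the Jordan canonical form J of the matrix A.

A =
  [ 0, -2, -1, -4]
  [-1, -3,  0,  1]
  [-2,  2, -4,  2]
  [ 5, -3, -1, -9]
J_2(-4) ⊕ J_2(-4)

The characteristic polynomial is
  det(x·I − A) = x^4 + 16*x^3 + 96*x^2 + 256*x + 256 = (x + 4)^4

Eigenvalues and multiplicities (the geometric multiplicity of λ is n − rank(A − λI), which equals the number of Jordan blocks for λ):
  λ = -4: algebraic multiplicity = 4, geometric multiplicity = 2

Determining the block sizes for each eigenvalue:
  λ = -4: with am = 4 and gm = 2, the partition is not yet determined (e.g. several partitions of 4 into 2 parts exist). Let N = A − (-4)·I. Computing rank(N^1) = 2, rank(N^2) = 0; the number of blocks of size ≥ j is rank(N^{j−1}) − rank(N^j), giving [2, 2]. So we have 2 block(s) of size 2 → block sizes [2, 2]

Assembling the blocks gives a Jordan form
J =
  [-4,  1,  0,  0]
  [ 0, -4,  0,  0]
  [ 0,  0, -4,  1]
  [ 0,  0,  0, -4]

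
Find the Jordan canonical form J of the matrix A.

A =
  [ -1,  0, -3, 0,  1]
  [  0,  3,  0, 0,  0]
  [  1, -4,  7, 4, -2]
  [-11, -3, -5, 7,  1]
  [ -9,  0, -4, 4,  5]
J_2(3) ⊕ J_3(5)

The characteristic polynomial is
  det(x·I − A) = x^5 - 21*x^4 + 174*x^3 - 710*x^2 + 1425*x - 1125 = (x - 5)^3*(x - 3)^2

Eigenvalues and multiplicities (the geometric multiplicity of λ is n − rank(A − λI), which equals the number of Jordan blocks for λ):
  λ = 3: algebraic multiplicity = 2, geometric multiplicity = 1
  λ = 5: algebraic multiplicity = 3, geometric multiplicity = 1

Determining the block sizes for each eigenvalue:
  λ = 3: one block (gm = 1), so the single block has size am = 2 → block sizes [2]
  λ = 5: one block (gm = 1), so the single block has size am = 3 → block sizes [3]

Assembling the blocks gives a Jordan form
J =
  [3, 1, 0, 0, 0]
  [0, 3, 0, 0, 0]
  [0, 0, 5, 1, 0]
  [0, 0, 0, 5, 1]
  [0, 0, 0, 0, 5]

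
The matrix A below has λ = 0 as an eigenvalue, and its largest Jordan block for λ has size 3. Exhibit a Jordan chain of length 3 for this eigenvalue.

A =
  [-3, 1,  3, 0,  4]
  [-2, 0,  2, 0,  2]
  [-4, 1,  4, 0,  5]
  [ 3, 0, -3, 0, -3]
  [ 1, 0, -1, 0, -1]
A Jordan chain for λ = 0 of length 3:
v_1 = (-1, 0, -1, 0, 0)ᵀ
v_2 = (-3, -2, -4, 3, 1)ᵀ
v_3 = (1, 0, 0, 0, 0)ᵀ

Let N = A − (0)·I. We want v_3 with N^3 v_3 = 0 but N^2 v_3 ≠ 0; then v_{j-1} := N · v_j for j = 3, …, 2.

Pick v_3 = (1, 0, 0, 0, 0)ᵀ.
Then v_2 = N · v_3 = (-3, -2, -4, 3, 1)ᵀ.
Then v_1 = N · v_2 = (-1, 0, -1, 0, 0)ᵀ.

Sanity check: (A − (0)·I) v_1 = (0, 0, 0, 0, 0)ᵀ = 0. ✓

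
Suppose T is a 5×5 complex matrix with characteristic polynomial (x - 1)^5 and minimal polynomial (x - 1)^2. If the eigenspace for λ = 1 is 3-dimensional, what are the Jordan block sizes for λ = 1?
Block sizes for λ = 1: [2, 2, 1]

Step 1 — from the characteristic polynomial, algebraic multiplicity of λ = 1 is 5. From dim ker(T − (1)·I) = 3, there are exactly 3 Jordan blocks for λ = 1.
Step 2 — from the minimal polynomial, the factor (x − 1)^2 tells us the largest block for λ = 1 has size 2.
Step 3 — with total size 5, 3 blocks, and largest block 2, the block sizes (in nonincreasing order) are [2, 2, 1].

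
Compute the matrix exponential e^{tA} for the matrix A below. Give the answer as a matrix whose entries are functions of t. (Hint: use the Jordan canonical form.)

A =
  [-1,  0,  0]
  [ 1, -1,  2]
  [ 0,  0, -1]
e^{tA} =
  [exp(-t), 0, 0]
  [t*exp(-t), exp(-t), 2*t*exp(-t)]
  [0, 0, exp(-t)]

Strategy: write A = P · J · P⁻¹ where J is a Jordan canonical form, so e^{tA} = P · e^{tJ} · P⁻¹, and e^{tJ} can be computed block-by-block.

A has Jordan form
J =
  [-1,  1,  0]
  [ 0, -1,  0]
  [ 0,  0, -1]
(up to reordering of blocks).

Per-block formulas:
  For a 1×1 block at λ = -1: exp(t · [-1]) = [e^(-1t)].
  For a 2×2 Jordan block J_2(-1): exp(t · J_2(-1)) = e^(-1t)·(I + t·N), where N is the 2×2 nilpotent shift.

After assembling e^{tJ} and conjugating by P, we get:

e^{tA} =
  [exp(-t), 0, 0]
  [t*exp(-t), exp(-t), 2*t*exp(-t)]
  [0, 0, exp(-t)]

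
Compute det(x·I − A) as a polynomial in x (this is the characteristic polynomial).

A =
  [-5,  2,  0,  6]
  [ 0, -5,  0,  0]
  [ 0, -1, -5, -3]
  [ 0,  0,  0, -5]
x^4 + 20*x^3 + 150*x^2 + 500*x + 625

Expanding det(x·I − A) (e.g. by cofactor expansion or by noting that A is similar to its Jordan form J, which has the same characteristic polynomial as A) gives
  χ_A(x) = x^4 + 20*x^3 + 150*x^2 + 500*x + 625
which factors as (x + 5)^4. The eigenvalues (with algebraic multiplicities) are λ = -5 with multiplicity 4.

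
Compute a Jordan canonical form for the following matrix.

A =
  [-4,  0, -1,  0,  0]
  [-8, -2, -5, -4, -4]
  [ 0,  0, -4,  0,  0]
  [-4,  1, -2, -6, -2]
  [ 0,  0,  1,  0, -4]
J_3(-4) ⊕ J_1(-4) ⊕ J_1(-4)

The characteristic polynomial is
  det(x·I − A) = x^5 + 20*x^4 + 160*x^3 + 640*x^2 + 1280*x + 1024 = (x + 4)^5

Eigenvalues and multiplicities (the geometric multiplicity of λ is n − rank(A − λI), which equals the number of Jordan blocks for λ):
  λ = -4: algebraic multiplicity = 5, geometric multiplicity = 3

Determining the block sizes for each eigenvalue:
  λ = -4: with am = 5 and gm = 3, the partition is not yet determined (e.g. several partitions of 5 into 3 parts exist). Let N = A − (-4)·I. Computing rank(N^1) = 2, rank(N^2) = 1, rank(N^3) = 0; the number of blocks of size ≥ j is rank(N^{j−1}) − rank(N^j), giving [3, 1, 1]. So we have 1 block(s) of size 3, 2 block(s) of size 1 → block sizes [3, 1, 1]

Assembling the blocks gives a Jordan form
J =
  [-4,  1,  0,  0,  0]
  [ 0, -4,  1,  0,  0]
  [ 0,  0, -4,  0,  0]
  [ 0,  0,  0, -4,  0]
  [ 0,  0,  0,  0, -4]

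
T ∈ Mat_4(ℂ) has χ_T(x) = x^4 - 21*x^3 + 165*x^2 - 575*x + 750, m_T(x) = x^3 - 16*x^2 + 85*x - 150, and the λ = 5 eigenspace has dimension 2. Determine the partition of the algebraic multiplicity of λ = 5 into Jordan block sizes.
Block sizes for λ = 5: [2, 1]

Step 1 — from the characteristic polynomial, algebraic multiplicity of λ = 5 is 3. From dim ker(T − (5)·I) = 2, there are exactly 2 Jordan blocks for λ = 5.
Step 2 — from the minimal polynomial, the factor (x − 5)^2 tells us the largest block for λ = 5 has size 2.
Step 3 — with total size 3, 2 blocks, and largest block 2, the block sizes (in nonincreasing order) are [2, 1].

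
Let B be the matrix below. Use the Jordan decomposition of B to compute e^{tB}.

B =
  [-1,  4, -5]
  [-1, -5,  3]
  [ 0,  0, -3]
e^{tB} =
  [2*t*exp(-3*t) + exp(-3*t), 4*t*exp(-3*t), t^2*exp(-3*t) - 5*t*exp(-3*t)]
  [-t*exp(-3*t), -2*t*exp(-3*t) + exp(-3*t), -t^2*exp(-3*t)/2 + 3*t*exp(-3*t)]
  [0, 0, exp(-3*t)]

Strategy: write B = P · J · P⁻¹ where J is a Jordan canonical form, so e^{tB} = P · e^{tJ} · P⁻¹, and e^{tJ} can be computed block-by-block.

B has Jordan form
J =
  [-3,  1,  0]
  [ 0, -3,  1]
  [ 0,  0, -3]
(up to reordering of blocks).

Per-block formulas:
  For a 3×3 Jordan block J_3(-3): exp(t · J_3(-3)) = e^(-3t)·(I + t·N + (t^2/2)·N^2), where N is the 3×3 nilpotent shift.

After assembling e^{tJ} and conjugating by P, we get:

e^{tB} =
  [2*t*exp(-3*t) + exp(-3*t), 4*t*exp(-3*t), t^2*exp(-3*t) - 5*t*exp(-3*t)]
  [-t*exp(-3*t), -2*t*exp(-3*t) + exp(-3*t), -t^2*exp(-3*t)/2 + 3*t*exp(-3*t)]
  [0, 0, exp(-3*t)]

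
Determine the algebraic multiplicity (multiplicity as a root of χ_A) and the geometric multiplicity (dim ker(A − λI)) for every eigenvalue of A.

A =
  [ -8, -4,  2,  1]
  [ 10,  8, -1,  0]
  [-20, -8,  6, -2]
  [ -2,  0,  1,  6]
λ = 0: alg = 1, geom = 1; λ = 4: alg = 3, geom = 1

Step 1 — factor the characteristic polynomial to read off the algebraic multiplicities:
  χ_A(x) = x*(x - 4)^3

Step 2 — compute geometric multiplicities via the rank-nullity identity g(λ) = n − rank(A − λI):
  rank(A − (0)·I) = 3, so dim ker(A − (0)·I) = n − 3 = 1
  rank(A − (4)·I) = 3, so dim ker(A − (4)·I) = n − 3 = 1

Summary:
  λ = 0: algebraic multiplicity = 1, geometric multiplicity = 1
  λ = 4: algebraic multiplicity = 3, geometric multiplicity = 1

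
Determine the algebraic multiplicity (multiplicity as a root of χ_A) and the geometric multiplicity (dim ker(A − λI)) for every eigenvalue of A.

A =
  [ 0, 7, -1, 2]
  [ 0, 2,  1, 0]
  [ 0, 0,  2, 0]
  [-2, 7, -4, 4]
λ = 2: alg = 4, geom = 2

Step 1 — factor the characteristic polynomial to read off the algebraic multiplicities:
  χ_A(x) = (x - 2)^4

Step 2 — compute geometric multiplicities via the rank-nullity identity g(λ) = n − rank(A − λI):
  rank(A − (2)·I) = 2, so dim ker(A − (2)·I) = n − 2 = 2

Summary:
  λ = 2: algebraic multiplicity = 4, geometric multiplicity = 2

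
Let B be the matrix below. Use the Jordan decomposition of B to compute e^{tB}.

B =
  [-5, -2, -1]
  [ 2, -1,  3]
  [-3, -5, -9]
e^{tB} =
  [-t^2*exp(-5*t)/2 + exp(-5*t), -3*t^2*exp(-5*t)/2 - 2*t*exp(-5*t), -t^2*exp(-5*t) - t*exp(-5*t)]
  [-t^2*exp(-5*t)/2 + 2*t*exp(-5*t), -3*t^2*exp(-5*t)/2 + 4*t*exp(-5*t) + exp(-5*t), -t^2*exp(-5*t) + 3*t*exp(-5*t)]
  [t^2*exp(-5*t) - 3*t*exp(-5*t), 3*t^2*exp(-5*t) - 5*t*exp(-5*t), 2*t^2*exp(-5*t) - 4*t*exp(-5*t) + exp(-5*t)]

Strategy: write B = P · J · P⁻¹ where J is a Jordan canonical form, so e^{tB} = P · e^{tJ} · P⁻¹, and e^{tJ} can be computed block-by-block.

B has Jordan form
J =
  [-5,  1,  0]
  [ 0, -5,  1]
  [ 0,  0, -5]
(up to reordering of blocks).

Per-block formulas:
  For a 3×3 Jordan block J_3(-5): exp(t · J_3(-5)) = e^(-5t)·(I + t·N + (t^2/2)·N^2), where N is the 3×3 nilpotent shift.

After assembling e^{tJ} and conjugating by P, we get:

e^{tB} =
  [-t^2*exp(-5*t)/2 + exp(-5*t), -3*t^2*exp(-5*t)/2 - 2*t*exp(-5*t), -t^2*exp(-5*t) - t*exp(-5*t)]
  [-t^2*exp(-5*t)/2 + 2*t*exp(-5*t), -3*t^2*exp(-5*t)/2 + 4*t*exp(-5*t) + exp(-5*t), -t^2*exp(-5*t) + 3*t*exp(-5*t)]
  [t^2*exp(-5*t) - 3*t*exp(-5*t), 3*t^2*exp(-5*t) - 5*t*exp(-5*t), 2*t^2*exp(-5*t) - 4*t*exp(-5*t) + exp(-5*t)]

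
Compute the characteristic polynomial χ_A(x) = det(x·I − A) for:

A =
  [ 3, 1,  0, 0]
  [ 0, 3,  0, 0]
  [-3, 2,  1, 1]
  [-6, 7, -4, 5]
x^4 - 12*x^3 + 54*x^2 - 108*x + 81

Expanding det(x·I − A) (e.g. by cofactor expansion or by noting that A is similar to its Jordan form J, which has the same characteristic polynomial as A) gives
  χ_A(x) = x^4 - 12*x^3 + 54*x^2 - 108*x + 81
which factors as (x - 3)^4. The eigenvalues (with algebraic multiplicities) are λ = 3 with multiplicity 4.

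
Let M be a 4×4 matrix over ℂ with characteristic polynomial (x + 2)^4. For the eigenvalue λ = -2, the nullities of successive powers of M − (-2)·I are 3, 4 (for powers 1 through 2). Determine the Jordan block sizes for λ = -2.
Block sizes for λ = -2: [2, 1, 1]

From the dimensions of kernels of powers, the number of Jordan blocks of size at least j is d_j − d_{j−1} where d_j = dim ker(N^j) (with d_0 = 0). Computing the differences gives [3, 1].
The number of blocks of size exactly k is (#blocks of size ≥ k) − (#blocks of size ≥ k + 1), so the partition is: 2 block(s) of size 1, 1 block(s) of size 2.
In nonincreasing order the block sizes are [2, 1, 1].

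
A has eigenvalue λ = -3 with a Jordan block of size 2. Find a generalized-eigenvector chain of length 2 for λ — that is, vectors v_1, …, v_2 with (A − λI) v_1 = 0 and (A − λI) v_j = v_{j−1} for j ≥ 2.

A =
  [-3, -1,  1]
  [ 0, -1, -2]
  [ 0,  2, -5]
A Jordan chain for λ = -3 of length 2:
v_1 = (-1, 2, 2)ᵀ
v_2 = (0, 1, 0)ᵀ

Let N = A − (-3)·I. We want v_2 with N^2 v_2 = 0 but N^1 v_2 ≠ 0; then v_{j-1} := N · v_j for j = 2, …, 2.

Pick v_2 = (0, 1, 0)ᵀ.
Then v_1 = N · v_2 = (-1, 2, 2)ᵀ.

Sanity check: (A − (-3)·I) v_1 = (0, 0, 0)ᵀ = 0. ✓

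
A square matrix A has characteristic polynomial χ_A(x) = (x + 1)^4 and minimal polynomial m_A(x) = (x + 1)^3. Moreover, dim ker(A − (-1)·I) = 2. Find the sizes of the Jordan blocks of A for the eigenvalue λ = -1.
Block sizes for λ = -1: [3, 1]

Step 1 — from the characteristic polynomial, algebraic multiplicity of λ = -1 is 4. From dim ker(A − (-1)·I) = 2, there are exactly 2 Jordan blocks for λ = -1.
Step 2 — from the minimal polynomial, the factor (x + 1)^3 tells us the largest block for λ = -1 has size 3.
Step 3 — with total size 4, 2 blocks, and largest block 3, the block sizes (in nonincreasing order) are [3, 1].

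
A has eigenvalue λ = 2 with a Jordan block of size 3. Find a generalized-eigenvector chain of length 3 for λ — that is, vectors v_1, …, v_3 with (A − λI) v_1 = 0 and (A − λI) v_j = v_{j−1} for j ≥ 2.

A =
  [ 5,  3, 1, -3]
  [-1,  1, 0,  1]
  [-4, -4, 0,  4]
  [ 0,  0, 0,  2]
A Jordan chain for λ = 2 of length 3:
v_1 = (2, -2, 0, 0)ᵀ
v_2 = (3, -1, -4, 0)ᵀ
v_3 = (1, 0, 0, 0)ᵀ

Let N = A − (2)·I. We want v_3 with N^3 v_3 = 0 but N^2 v_3 ≠ 0; then v_{j-1} := N · v_j for j = 3, …, 2.

Pick v_3 = (1, 0, 0, 0)ᵀ.
Then v_2 = N · v_3 = (3, -1, -4, 0)ᵀ.
Then v_1 = N · v_2 = (2, -2, 0, 0)ᵀ.

Sanity check: (A − (2)·I) v_1 = (0, 0, 0, 0)ᵀ = 0. ✓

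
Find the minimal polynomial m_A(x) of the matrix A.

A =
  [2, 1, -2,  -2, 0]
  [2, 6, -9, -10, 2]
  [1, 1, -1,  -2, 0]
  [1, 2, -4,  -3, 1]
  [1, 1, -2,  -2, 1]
x^3 - 3*x^2 + 3*x - 1

The characteristic polynomial is χ_A(x) = (x - 1)^5, so the eigenvalues are known. The minimal polynomial is
  m_A(x) = Π_λ (x − λ)^{k_λ}
where k_λ is the size of the *largest* Jordan block for λ (equivalently, the smallest k with (A − λI)^k v = 0 for every generalised eigenvector v of λ).

  λ = 1: largest Jordan block has size 3, contributing (x − 1)^3

So m_A(x) = (x - 1)^3 = x^3 - 3*x^2 + 3*x - 1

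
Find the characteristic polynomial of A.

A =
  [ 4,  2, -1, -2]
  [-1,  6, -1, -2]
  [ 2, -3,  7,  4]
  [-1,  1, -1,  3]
x^4 - 20*x^3 + 150*x^2 - 500*x + 625

Expanding det(x·I − A) (e.g. by cofactor expansion or by noting that A is similar to its Jordan form J, which has the same characteristic polynomial as A) gives
  χ_A(x) = x^4 - 20*x^3 + 150*x^2 - 500*x + 625
which factors as (x - 5)^4. The eigenvalues (with algebraic multiplicities) are λ = 5 with multiplicity 4.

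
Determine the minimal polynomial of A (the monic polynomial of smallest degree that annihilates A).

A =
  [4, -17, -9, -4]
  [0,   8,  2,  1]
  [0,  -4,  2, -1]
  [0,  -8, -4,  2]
x^2 - 8*x + 16

The characteristic polynomial is χ_A(x) = (x - 4)^4, so the eigenvalues are known. The minimal polynomial is
  m_A(x) = Π_λ (x − λ)^{k_λ}
where k_λ is the size of the *largest* Jordan block for λ (equivalently, the smallest k with (A − λI)^k v = 0 for every generalised eigenvector v of λ).

  λ = 4: largest Jordan block has size 2, contributing (x − 4)^2

So m_A(x) = (x - 4)^2 = x^2 - 8*x + 16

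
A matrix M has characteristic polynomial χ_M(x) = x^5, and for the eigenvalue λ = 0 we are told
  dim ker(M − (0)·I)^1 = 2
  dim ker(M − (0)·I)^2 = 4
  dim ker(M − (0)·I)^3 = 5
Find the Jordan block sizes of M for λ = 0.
Block sizes for λ = 0: [3, 2]

From the dimensions of kernels of powers, the number of Jordan blocks of size at least j is d_j − d_{j−1} where d_j = dim ker(N^j) (with d_0 = 0). Computing the differences gives [2, 2, 1].
The number of blocks of size exactly k is (#blocks of size ≥ k) − (#blocks of size ≥ k + 1), so the partition is: 1 block(s) of size 2, 1 block(s) of size 3.
In nonincreasing order the block sizes are [3, 2].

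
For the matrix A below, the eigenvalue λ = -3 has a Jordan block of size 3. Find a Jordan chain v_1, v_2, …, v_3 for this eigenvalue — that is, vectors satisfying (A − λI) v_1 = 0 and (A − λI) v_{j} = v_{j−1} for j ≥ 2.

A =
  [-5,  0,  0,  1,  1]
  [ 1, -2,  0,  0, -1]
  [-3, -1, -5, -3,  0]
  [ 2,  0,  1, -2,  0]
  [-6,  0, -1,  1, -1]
A Jordan chain for λ = -3 of length 3:
v_1 = (0, 5, 5, -5, 5)ᵀ
v_2 = (-2, 1, -3, 2, -6)ᵀ
v_3 = (1, 0, 0, 0, 0)ᵀ

Let N = A − (-3)·I. We want v_3 with N^3 v_3 = 0 but N^2 v_3 ≠ 0; then v_{j-1} := N · v_j for j = 3, …, 2.

Pick v_3 = (1, 0, 0, 0, 0)ᵀ.
Then v_2 = N · v_3 = (-2, 1, -3, 2, -6)ᵀ.
Then v_1 = N · v_2 = (0, 5, 5, -5, 5)ᵀ.

Sanity check: (A − (-3)·I) v_1 = (0, 0, 0, 0, 0)ᵀ = 0. ✓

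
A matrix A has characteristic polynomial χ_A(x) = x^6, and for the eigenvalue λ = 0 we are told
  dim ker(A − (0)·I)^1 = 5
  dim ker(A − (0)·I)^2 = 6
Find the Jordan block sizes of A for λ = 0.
Block sizes for λ = 0: [2, 1, 1, 1, 1]

From the dimensions of kernels of powers, the number of Jordan blocks of size at least j is d_j − d_{j−1} where d_j = dim ker(N^j) (with d_0 = 0). Computing the differences gives [5, 1].
The number of blocks of size exactly k is (#blocks of size ≥ k) − (#blocks of size ≥ k + 1), so the partition is: 4 block(s) of size 1, 1 block(s) of size 2.
In nonincreasing order the block sizes are [2, 1, 1, 1, 1].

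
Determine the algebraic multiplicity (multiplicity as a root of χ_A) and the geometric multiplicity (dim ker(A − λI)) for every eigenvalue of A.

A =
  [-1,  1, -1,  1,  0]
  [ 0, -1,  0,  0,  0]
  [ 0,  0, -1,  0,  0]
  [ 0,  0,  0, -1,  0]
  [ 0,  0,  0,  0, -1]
λ = -1: alg = 5, geom = 4

Step 1 — factor the characteristic polynomial to read off the algebraic multiplicities:
  χ_A(x) = (x + 1)^5

Step 2 — compute geometric multiplicities via the rank-nullity identity g(λ) = n − rank(A − λI):
  rank(A − (-1)·I) = 1, so dim ker(A − (-1)·I) = n − 1 = 4

Summary:
  λ = -1: algebraic multiplicity = 5, geometric multiplicity = 4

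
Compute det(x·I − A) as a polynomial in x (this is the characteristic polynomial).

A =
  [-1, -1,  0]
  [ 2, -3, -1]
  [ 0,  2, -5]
x^3 + 9*x^2 + 27*x + 27

Expanding det(x·I − A) (e.g. by cofactor expansion or by noting that A is similar to its Jordan form J, which has the same characteristic polynomial as A) gives
  χ_A(x) = x^3 + 9*x^2 + 27*x + 27
which factors as (x + 3)^3. The eigenvalues (with algebraic multiplicities) are λ = -3 with multiplicity 3.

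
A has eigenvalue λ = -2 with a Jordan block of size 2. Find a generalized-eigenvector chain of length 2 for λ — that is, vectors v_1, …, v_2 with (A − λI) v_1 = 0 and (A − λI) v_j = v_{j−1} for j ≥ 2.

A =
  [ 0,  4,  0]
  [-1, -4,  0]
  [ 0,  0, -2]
A Jordan chain for λ = -2 of length 2:
v_1 = (2, -1, 0)ᵀ
v_2 = (1, 0, 0)ᵀ

Let N = A − (-2)·I. We want v_2 with N^2 v_2 = 0 but N^1 v_2 ≠ 0; then v_{j-1} := N · v_j for j = 2, …, 2.

Pick v_2 = (1, 0, 0)ᵀ.
Then v_1 = N · v_2 = (2, -1, 0)ᵀ.

Sanity check: (A − (-2)·I) v_1 = (0, 0, 0)ᵀ = 0. ✓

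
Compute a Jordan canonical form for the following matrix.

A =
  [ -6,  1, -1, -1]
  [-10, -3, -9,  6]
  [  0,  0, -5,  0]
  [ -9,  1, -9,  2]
J_3(-5) ⊕ J_1(3)

The characteristic polynomial is
  det(x·I − A) = x^4 + 12*x^3 + 30*x^2 - 100*x - 375 = (x - 3)*(x + 5)^3

Eigenvalues and multiplicities (the geometric multiplicity of λ is n − rank(A − λI), which equals the number of Jordan blocks for λ):
  λ = -5: algebraic multiplicity = 3, geometric multiplicity = 1
  λ = 3: algebraic multiplicity = 1, geometric multiplicity = 1

Determining the block sizes for each eigenvalue:
  λ = -5: one block (gm = 1), so the single block has size am = 3 → block sizes [3]
  λ = 3: one block (gm = 1), so the single block has size am = 1 → block sizes [1]

Assembling the blocks gives a Jordan form
J =
  [-5,  1,  0, 0]
  [ 0, -5,  1, 0]
  [ 0,  0, -5, 0]
  [ 0,  0,  0, 3]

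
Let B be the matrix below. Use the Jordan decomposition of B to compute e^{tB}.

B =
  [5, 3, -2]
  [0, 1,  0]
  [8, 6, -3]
e^{tB} =
  [4*t*exp(t) + exp(t), 3*t*exp(t), -2*t*exp(t)]
  [0, exp(t), 0]
  [8*t*exp(t), 6*t*exp(t), -4*t*exp(t) + exp(t)]

Strategy: write B = P · J · P⁻¹ where J is a Jordan canonical form, so e^{tB} = P · e^{tJ} · P⁻¹, and e^{tJ} can be computed block-by-block.

B has Jordan form
J =
  [1, 1, 0]
  [0, 1, 0]
  [0, 0, 1]
(up to reordering of blocks).

Per-block formulas:
  For a 2×2 Jordan block J_2(1): exp(t · J_2(1)) = e^(1t)·(I + t·N), where N is the 2×2 nilpotent shift.
  For a 1×1 block at λ = 1: exp(t · [1]) = [e^(1t)].

After assembling e^{tJ} and conjugating by P, we get:

e^{tB} =
  [4*t*exp(t) + exp(t), 3*t*exp(t), -2*t*exp(t)]
  [0, exp(t), 0]
  [8*t*exp(t), 6*t*exp(t), -4*t*exp(t) + exp(t)]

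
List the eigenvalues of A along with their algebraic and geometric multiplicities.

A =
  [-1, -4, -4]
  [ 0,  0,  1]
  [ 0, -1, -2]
λ = -1: alg = 3, geom = 2

Step 1 — factor the characteristic polynomial to read off the algebraic multiplicities:
  χ_A(x) = (x + 1)^3

Step 2 — compute geometric multiplicities via the rank-nullity identity g(λ) = n − rank(A − λI):
  rank(A − (-1)·I) = 1, so dim ker(A − (-1)·I) = n − 1 = 2

Summary:
  λ = -1: algebraic multiplicity = 3, geometric multiplicity = 2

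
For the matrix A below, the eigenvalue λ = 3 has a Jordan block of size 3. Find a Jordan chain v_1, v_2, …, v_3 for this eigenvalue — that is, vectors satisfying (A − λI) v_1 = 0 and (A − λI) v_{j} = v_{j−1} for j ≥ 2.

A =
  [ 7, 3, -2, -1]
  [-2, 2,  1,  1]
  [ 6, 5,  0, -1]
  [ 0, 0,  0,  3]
A Jordan chain for λ = 3 of length 3:
v_1 = (-2, 0, -4, 0)ᵀ
v_2 = (4, -2, 6, 0)ᵀ
v_3 = (1, 0, 0, 0)ᵀ

Let N = A − (3)·I. We want v_3 with N^3 v_3 = 0 but N^2 v_3 ≠ 0; then v_{j-1} := N · v_j for j = 3, …, 2.

Pick v_3 = (1, 0, 0, 0)ᵀ.
Then v_2 = N · v_3 = (4, -2, 6, 0)ᵀ.
Then v_1 = N · v_2 = (-2, 0, -4, 0)ᵀ.

Sanity check: (A − (3)·I) v_1 = (0, 0, 0, 0)ᵀ = 0. ✓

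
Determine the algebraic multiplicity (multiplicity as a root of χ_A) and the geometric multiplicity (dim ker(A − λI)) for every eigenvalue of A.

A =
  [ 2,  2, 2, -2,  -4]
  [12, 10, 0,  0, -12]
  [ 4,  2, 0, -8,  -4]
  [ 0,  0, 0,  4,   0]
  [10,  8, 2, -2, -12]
λ = -2: alg = 2, geom = 2; λ = 0: alg = 1, geom = 1; λ = 4: alg = 2, geom = 2

Step 1 — factor the characteristic polynomial to read off the algebraic multiplicities:
  χ_A(x) = x*(x - 4)^2*(x + 2)^2

Step 2 — compute geometric multiplicities via the rank-nullity identity g(λ) = n − rank(A − λI):
  rank(A − (-2)·I) = 3, so dim ker(A − (-2)·I) = n − 3 = 2
  rank(A − (0)·I) = 4, so dim ker(A − (0)·I) = n − 4 = 1
  rank(A − (4)·I) = 3, so dim ker(A − (4)·I) = n − 3 = 2

Summary:
  λ = -2: algebraic multiplicity = 2, geometric multiplicity = 2
  λ = 0: algebraic multiplicity = 1, geometric multiplicity = 1
  λ = 4: algebraic multiplicity = 2, geometric multiplicity = 2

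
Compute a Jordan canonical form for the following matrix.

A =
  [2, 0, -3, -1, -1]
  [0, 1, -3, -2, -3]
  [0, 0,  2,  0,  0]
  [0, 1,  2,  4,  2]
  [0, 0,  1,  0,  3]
J_2(2) ⊕ J_1(2) ⊕ J_2(3)

The characteristic polynomial is
  det(x·I − A) = x^5 - 12*x^4 + 57*x^3 - 134*x^2 + 156*x - 72 = (x - 3)^2*(x - 2)^3

Eigenvalues and multiplicities (the geometric multiplicity of λ is n − rank(A − λI), which equals the number of Jordan blocks for λ):
  λ = 2: algebraic multiplicity = 3, geometric multiplicity = 2
  λ = 3: algebraic multiplicity = 2, geometric multiplicity = 1

Determining the block sizes for each eigenvalue:
  λ = 2: 2 blocks summing to 3 forces exactly one block of size 2 and the rest size 1 → block sizes [2, 1]
  λ = 3: one block (gm = 1), so the single block has size am = 2 → block sizes [2]

Assembling the blocks gives a Jordan form
J =
  [2, 1, 0, 0, 0]
  [0, 2, 0, 0, 0]
  [0, 0, 2, 0, 0]
  [0, 0, 0, 3, 1]
  [0, 0, 0, 0, 3]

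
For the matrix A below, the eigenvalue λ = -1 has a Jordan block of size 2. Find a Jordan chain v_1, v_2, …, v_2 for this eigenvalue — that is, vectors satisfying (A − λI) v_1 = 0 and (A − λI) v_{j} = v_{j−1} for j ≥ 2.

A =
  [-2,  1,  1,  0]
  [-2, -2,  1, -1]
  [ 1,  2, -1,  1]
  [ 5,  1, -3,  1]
A Jordan chain for λ = -1 of length 2:
v_1 = (-1, -2, 1, 5)ᵀ
v_2 = (1, 0, 0, 0)ᵀ

Let N = A − (-1)·I. We want v_2 with N^2 v_2 = 0 but N^1 v_2 ≠ 0; then v_{j-1} := N · v_j for j = 2, …, 2.

Pick v_2 = (1, 0, 0, 0)ᵀ.
Then v_1 = N · v_2 = (-1, -2, 1, 5)ᵀ.

Sanity check: (A − (-1)·I) v_1 = (0, 0, 0, 0)ᵀ = 0. ✓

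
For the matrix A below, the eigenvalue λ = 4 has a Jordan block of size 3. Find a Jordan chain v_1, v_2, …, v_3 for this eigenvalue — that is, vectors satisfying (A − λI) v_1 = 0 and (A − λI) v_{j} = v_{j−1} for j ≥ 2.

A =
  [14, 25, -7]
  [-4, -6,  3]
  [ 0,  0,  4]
A Jordan chain for λ = 4 of length 3:
v_1 = (5, -2, 0)ᵀ
v_2 = (-7, 3, 0)ᵀ
v_3 = (0, 0, 1)ᵀ

Let N = A − (4)·I. We want v_3 with N^3 v_3 = 0 but N^2 v_3 ≠ 0; then v_{j-1} := N · v_j for j = 3, …, 2.

Pick v_3 = (0, 0, 1)ᵀ.
Then v_2 = N · v_3 = (-7, 3, 0)ᵀ.
Then v_1 = N · v_2 = (5, -2, 0)ᵀ.

Sanity check: (A − (4)·I) v_1 = (0, 0, 0)ᵀ = 0. ✓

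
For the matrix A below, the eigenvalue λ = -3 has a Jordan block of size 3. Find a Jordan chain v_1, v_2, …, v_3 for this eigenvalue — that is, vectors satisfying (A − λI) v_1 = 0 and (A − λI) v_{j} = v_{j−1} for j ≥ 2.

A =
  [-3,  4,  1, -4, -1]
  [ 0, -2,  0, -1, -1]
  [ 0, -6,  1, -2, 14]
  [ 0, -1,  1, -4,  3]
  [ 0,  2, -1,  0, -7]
A Jordan chain for λ = -3 of length 3:
v_1 = (1, 0, 0, 0, 0)ᵀ
v_2 = (1, 0, 4, 1, -1)ᵀ
v_3 = (0, 0, 1, 0, 0)ᵀ

Let N = A − (-3)·I. We want v_3 with N^3 v_3 = 0 but N^2 v_3 ≠ 0; then v_{j-1} := N · v_j for j = 3, …, 2.

Pick v_3 = (0, 0, 1, 0, 0)ᵀ.
Then v_2 = N · v_3 = (1, 0, 4, 1, -1)ᵀ.
Then v_1 = N · v_2 = (1, 0, 0, 0, 0)ᵀ.

Sanity check: (A − (-3)·I) v_1 = (0, 0, 0, 0, 0)ᵀ = 0. ✓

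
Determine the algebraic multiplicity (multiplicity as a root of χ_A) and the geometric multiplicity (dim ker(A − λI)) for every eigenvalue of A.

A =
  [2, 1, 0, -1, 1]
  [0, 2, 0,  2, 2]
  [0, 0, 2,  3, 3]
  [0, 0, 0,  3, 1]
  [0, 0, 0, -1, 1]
λ = 2: alg = 5, geom = 3

Step 1 — factor the characteristic polynomial to read off the algebraic multiplicities:
  χ_A(x) = (x - 2)^5

Step 2 — compute geometric multiplicities via the rank-nullity identity g(λ) = n − rank(A − λI):
  rank(A − (2)·I) = 2, so dim ker(A − (2)·I) = n − 2 = 3

Summary:
  λ = 2: algebraic multiplicity = 5, geometric multiplicity = 3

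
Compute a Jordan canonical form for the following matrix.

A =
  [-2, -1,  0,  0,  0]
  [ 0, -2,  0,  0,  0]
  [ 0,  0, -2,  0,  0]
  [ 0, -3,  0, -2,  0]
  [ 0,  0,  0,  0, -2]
J_2(-2) ⊕ J_1(-2) ⊕ J_1(-2) ⊕ J_1(-2)

The characteristic polynomial is
  det(x·I − A) = x^5 + 10*x^4 + 40*x^3 + 80*x^2 + 80*x + 32 = (x + 2)^5

Eigenvalues and multiplicities (the geometric multiplicity of λ is n − rank(A − λI), which equals the number of Jordan blocks for λ):
  λ = -2: algebraic multiplicity = 5, geometric multiplicity = 4

Determining the block sizes for each eigenvalue:
  λ = -2: 4 blocks summing to 5 forces exactly one block of size 2 and the rest size 1 → block sizes [2, 1, 1, 1]

Assembling the blocks gives a Jordan form
J =
  [-2,  1,  0,  0,  0]
  [ 0, -2,  0,  0,  0]
  [ 0,  0, -2,  0,  0]
  [ 0,  0,  0, -2,  0]
  [ 0,  0,  0,  0, -2]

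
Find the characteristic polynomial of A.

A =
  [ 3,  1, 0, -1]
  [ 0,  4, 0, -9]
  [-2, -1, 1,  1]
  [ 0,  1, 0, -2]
x^4 - 6*x^3 + 12*x^2 - 10*x + 3

Expanding det(x·I − A) (e.g. by cofactor expansion or by noting that A is similar to its Jordan form J, which has the same characteristic polynomial as A) gives
  χ_A(x) = x^4 - 6*x^3 + 12*x^2 - 10*x + 3
which factors as (x - 3)*(x - 1)^3. The eigenvalues (with algebraic multiplicities) are λ = 1 with multiplicity 3, λ = 3 with multiplicity 1.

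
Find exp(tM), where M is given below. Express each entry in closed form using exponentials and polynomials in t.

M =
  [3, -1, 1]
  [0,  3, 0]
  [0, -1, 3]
e^{tM} =
  [exp(3*t), -t^2*exp(3*t)/2 - t*exp(3*t), t*exp(3*t)]
  [0, exp(3*t), 0]
  [0, -t*exp(3*t), exp(3*t)]

Strategy: write M = P · J · P⁻¹ where J is a Jordan canonical form, so e^{tM} = P · e^{tJ} · P⁻¹, and e^{tJ} can be computed block-by-block.

M has Jordan form
J =
  [3, 1, 0]
  [0, 3, 1]
  [0, 0, 3]
(up to reordering of blocks).

Per-block formulas:
  For a 3×3 Jordan block J_3(3): exp(t · J_3(3)) = e^(3t)·(I + t·N + (t^2/2)·N^2), where N is the 3×3 nilpotent shift.

After assembling e^{tJ} and conjugating by P, we get:

e^{tM} =
  [exp(3*t), -t^2*exp(3*t)/2 - t*exp(3*t), t*exp(3*t)]
  [0, exp(3*t), 0]
  [0, -t*exp(3*t), exp(3*t)]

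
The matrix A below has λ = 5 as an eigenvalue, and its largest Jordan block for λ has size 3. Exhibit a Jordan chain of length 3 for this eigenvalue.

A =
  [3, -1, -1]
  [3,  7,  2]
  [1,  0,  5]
A Jordan chain for λ = 5 of length 3:
v_1 = (0, 2, -2)ᵀ
v_2 = (-2, 3, 1)ᵀ
v_3 = (1, 0, 0)ᵀ

Let N = A − (5)·I. We want v_3 with N^3 v_3 = 0 but N^2 v_3 ≠ 0; then v_{j-1} := N · v_j for j = 3, …, 2.

Pick v_3 = (1, 0, 0)ᵀ.
Then v_2 = N · v_3 = (-2, 3, 1)ᵀ.
Then v_1 = N · v_2 = (0, 2, -2)ᵀ.

Sanity check: (A − (5)·I) v_1 = (0, 0, 0)ᵀ = 0. ✓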